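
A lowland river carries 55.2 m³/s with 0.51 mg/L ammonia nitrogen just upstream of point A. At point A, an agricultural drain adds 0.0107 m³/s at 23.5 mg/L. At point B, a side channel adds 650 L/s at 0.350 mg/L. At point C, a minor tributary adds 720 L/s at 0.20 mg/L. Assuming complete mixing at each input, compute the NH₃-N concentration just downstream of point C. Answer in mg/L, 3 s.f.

0.509 mg/L

After input A: C = (55.2·0.51 + 0.0107·23.5) / 55.21 = 0.5145 mg/L.
650 L/s = 0.65 m³/s.
After input B: C = (55.21·0.5145 + 0.65·0.35) / 55.86 = 0.5125 mg/L.
720 L/s = 0.72 m³/s.
After input C: C = (55.86·0.5125 + 0.72·0.2) / 56.58 = 0.5086 mg/L.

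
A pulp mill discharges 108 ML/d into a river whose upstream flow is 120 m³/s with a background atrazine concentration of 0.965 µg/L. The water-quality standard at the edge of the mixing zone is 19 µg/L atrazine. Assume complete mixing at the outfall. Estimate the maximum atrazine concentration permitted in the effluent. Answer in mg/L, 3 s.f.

1.75 mg/L

108 ML/d = 1.25 m³/s.
0.965 µg/L = 0.000965 mg/L.
19 µg/L = 0.019 mg/L.
Mass balance: 0.019·121.2 = 1.25·Cₑ + 120·0.000965.
Cₑ = (2.304 − 0.1158) / 1.25 = 1.75 mg/L.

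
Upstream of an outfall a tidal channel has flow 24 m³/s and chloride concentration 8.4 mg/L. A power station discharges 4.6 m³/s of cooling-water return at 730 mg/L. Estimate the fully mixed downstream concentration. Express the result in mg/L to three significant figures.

124 mg/L

By mass balance at complete mixing, C = (4.6·730 + 24·8.4) / (4.6 + 24) = 3560/28.6 = 124.5 mg/L.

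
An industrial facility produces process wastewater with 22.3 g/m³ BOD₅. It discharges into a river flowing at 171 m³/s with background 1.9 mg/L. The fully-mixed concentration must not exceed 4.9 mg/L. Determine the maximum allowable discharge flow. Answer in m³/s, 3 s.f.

29.5 m³/s

Mass balance at complete mixing: C_std·(Q_w + Q_r) = Q_w·C_e + Q_r·C_b.
Rearranging, Q_w = Q_r·(C_std − C_b)/(C_e − C_std) = 171·(4.9 − 1.9) / (22.3 − 4.9) = 29.48 m³/s.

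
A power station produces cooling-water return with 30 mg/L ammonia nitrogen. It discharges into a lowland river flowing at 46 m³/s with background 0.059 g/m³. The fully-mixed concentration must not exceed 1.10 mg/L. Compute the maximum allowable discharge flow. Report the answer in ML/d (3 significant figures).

143 ML/d

Mass balance at complete mixing: C_std·(Q_w + Q_r) = Q_w·C_e + Q_r·C_b.
Rearranging, Q_w = Q_r·(C_std − C_b)/(C_e − C_std) = 46·(1.1 − 0.059) / (30 − 1.1) = 1.657 m³/s.
= 143.2 ML/d.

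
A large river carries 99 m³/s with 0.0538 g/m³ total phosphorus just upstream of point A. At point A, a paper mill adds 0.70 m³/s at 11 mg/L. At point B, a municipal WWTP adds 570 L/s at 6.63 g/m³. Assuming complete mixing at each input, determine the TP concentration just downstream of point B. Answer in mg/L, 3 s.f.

After input A: C = (99·0.0538 + 0.7·11) / 99.7 = 0.1307 mg/L.
570 L/s = 0.57 m³/s.
After input B: C = (99.7·0.1307 + 0.57·6.63) / 100.3 = 0.1676 mg/L.

0.168 mg/L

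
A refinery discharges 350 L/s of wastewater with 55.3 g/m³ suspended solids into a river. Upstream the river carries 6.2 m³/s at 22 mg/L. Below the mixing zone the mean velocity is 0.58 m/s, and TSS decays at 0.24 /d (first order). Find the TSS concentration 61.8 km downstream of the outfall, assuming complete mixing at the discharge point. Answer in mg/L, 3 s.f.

17.7 mg/L

350 L/s = 0.35 m³/s.
After complete mixing, C₀ = (0.35·55.3 + 6.2·22) / 6.55 = 23.78 mg/L.
Travel time t = 6.18e+04 m / 0.58 m/s = 1.066e+05 s = 1.233 d.
C = 23.78·exp(−0.24·1.233) = 23.78·0.7438 = 17.69 mg/L.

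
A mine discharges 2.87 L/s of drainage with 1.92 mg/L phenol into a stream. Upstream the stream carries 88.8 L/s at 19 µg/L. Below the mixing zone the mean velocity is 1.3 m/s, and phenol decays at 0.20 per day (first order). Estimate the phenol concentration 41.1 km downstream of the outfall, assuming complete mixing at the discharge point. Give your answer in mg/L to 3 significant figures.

2.87 L/s = 0.00287 m³/s.
88.8 L/s = 0.0888 m³/s.
19 µg/L = 0.019 mg/L.
After complete mixing, C₀ = (0.00287·1.92 + 0.0888·0.019) / 0.09167 = 0.07852 mg/L.
Travel time t = 4.11e+04 m / 1.3 m/s = 3.162e+04 s = 0.3659 d.
C = 0.07852·exp(−0.20·0.3659) = 0.07852·0.9294 = 0.07298 mg/L.

0.0730 mg/L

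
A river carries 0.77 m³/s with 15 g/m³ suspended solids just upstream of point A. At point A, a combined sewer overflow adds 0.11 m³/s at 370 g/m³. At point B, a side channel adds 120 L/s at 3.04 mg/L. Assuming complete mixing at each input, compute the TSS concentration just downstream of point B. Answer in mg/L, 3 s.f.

52.6 mg/L

After input A: C = (0.77·15 + 0.11·370) / 0.88 = 59.38 mg/L.
120 L/s = 0.12 m³/s.
After input B: C = (0.88·59.38 + 0.12·3.04) / 1 = 52.61 mg/L.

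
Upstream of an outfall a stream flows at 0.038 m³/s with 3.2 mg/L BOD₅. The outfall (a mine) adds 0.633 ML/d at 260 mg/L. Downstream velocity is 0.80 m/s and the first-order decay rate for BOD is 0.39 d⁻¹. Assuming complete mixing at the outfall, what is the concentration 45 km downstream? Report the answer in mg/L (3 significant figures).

34.7 mg/L

0.633 ML/d = 0.007326 m³/s.
After complete mixing, C₀ = (0.007326·260 + 0.038·3.2) / 0.04533 = 44.71 mg/L.
Travel time t = 4.5e+04 m / 0.80 m/s = 5.625e+04 s = 0.651 d.
C = 44.71·exp(−0.39·0.651) = 44.71·0.7758 = 34.68 mg/L.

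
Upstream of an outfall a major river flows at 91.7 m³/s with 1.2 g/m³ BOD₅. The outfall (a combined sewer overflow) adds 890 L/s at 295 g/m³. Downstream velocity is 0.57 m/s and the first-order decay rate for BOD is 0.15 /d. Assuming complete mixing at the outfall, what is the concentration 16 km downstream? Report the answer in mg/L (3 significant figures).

890 L/s = 0.89 m³/s.
After complete mixing, C₀ = (0.89·295 + 91.7·1.2) / 92.59 = 4.024 mg/L.
Travel time t = 1.6e+04 m / 0.57 m/s = 2.807e+04 s = 0.3249 d.
C = 4.024·exp(−0.15·0.3249) = 4.024·0.9524 = 3.833 mg/L.

3.83 mg/L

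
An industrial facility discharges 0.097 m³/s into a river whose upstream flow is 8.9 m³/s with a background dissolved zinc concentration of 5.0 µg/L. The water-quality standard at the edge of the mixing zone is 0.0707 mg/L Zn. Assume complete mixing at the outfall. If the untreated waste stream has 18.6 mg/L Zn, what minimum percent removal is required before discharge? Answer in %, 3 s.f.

67.2 %

5.0 µg/L = 0.005 mg/L.
Mass balance: 0.0707·8.997 = 0.097·Cₑ + 8.9·0.005.
Cₑ = (0.6361 − 0.0445) / 0.097 = 6.099 mg/L.
Required removal = 1 − 6.099/18.6 = 67.21 %.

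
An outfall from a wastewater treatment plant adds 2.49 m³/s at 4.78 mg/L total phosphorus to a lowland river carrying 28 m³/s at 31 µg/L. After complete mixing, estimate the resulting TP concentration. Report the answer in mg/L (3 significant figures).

31 µg/L = 0.031 mg/L.
Flow-weighted mixing gives C = (2.49·4.78 + 28·0.031) / (2.49 + 28) = 12.77/30.49 = 0.4188 mg/L.

0.419 mg/L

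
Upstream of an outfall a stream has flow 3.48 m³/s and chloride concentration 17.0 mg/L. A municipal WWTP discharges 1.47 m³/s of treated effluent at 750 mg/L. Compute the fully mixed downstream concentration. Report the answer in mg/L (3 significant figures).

Conservation of mass across the mixing zone: C = (1.47·750 + 3.48·17) / (1.47 + 3.48) = 1162/4.95 = 234.7 mg/L.

235 mg/L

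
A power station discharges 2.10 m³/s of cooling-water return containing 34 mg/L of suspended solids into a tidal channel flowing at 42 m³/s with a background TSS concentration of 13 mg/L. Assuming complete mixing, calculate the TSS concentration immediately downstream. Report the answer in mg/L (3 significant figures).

Flow-weighted mixing gives C = (2.1·34 + 42·13) / (2.1 + 42) = 617.4/44.1 = 14 mg/L.

14.0 mg/L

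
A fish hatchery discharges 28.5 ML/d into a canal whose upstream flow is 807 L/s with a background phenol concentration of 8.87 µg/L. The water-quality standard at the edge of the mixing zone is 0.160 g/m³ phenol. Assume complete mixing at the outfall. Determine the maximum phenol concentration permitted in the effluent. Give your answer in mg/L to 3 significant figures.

0.530 mg/L

28.5 ML/d = 0.3299 m³/s.
807 L/s = 0.807 m³/s.
8.87 µg/L = 0.00887 mg/L.
Mass balance: 0.16·1.137 = 0.3299·Cₑ + 0.807·0.00887.
Cₑ = (0.1819 − 0.007158) / 0.3299 = 0.5297 mg/L.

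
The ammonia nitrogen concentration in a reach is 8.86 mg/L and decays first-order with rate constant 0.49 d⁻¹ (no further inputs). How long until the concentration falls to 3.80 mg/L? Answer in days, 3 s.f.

t = ln(C₀/C)/k = ln(8.86/3.80)/0.49 = 0.8465/0.49 = 1.728 d.

1.73 d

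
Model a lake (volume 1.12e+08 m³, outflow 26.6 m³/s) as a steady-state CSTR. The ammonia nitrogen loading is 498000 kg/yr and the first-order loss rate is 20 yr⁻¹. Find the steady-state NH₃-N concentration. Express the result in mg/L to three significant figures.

Outflow Q = 26.6 m³/s × 3.156e+07 s/yr = 8.394e+08 m³/yr.
Steady-state CSTR mass balance: W = Q·C + k·V·C, so C = W/(Q + kV).
Q + kV = 8.394e+08 + 20·1.12e+08 = 3.079e+09 m³/yr.
C = 498000/3.079e+09 = 0.0001617 kg/m³ = 0.1617 mg/L.

0.162 mg/L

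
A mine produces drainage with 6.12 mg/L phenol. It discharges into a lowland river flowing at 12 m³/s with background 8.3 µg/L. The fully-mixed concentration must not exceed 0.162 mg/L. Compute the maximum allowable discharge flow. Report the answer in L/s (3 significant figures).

8.3 µg/L = 0.0083 mg/L.
Mass balance at complete mixing: C_std·(Q_w + Q_r) = Q_w·C_e + Q_r·C_b.
Rearranging, Q_w = Q_r·(C_std − C_b)/(C_e − C_std) = 12·(0.162 − 0.0083) / (6.12 − 0.162) = 0.3096 m³/s.
= 309.6 L/s.

310 L/s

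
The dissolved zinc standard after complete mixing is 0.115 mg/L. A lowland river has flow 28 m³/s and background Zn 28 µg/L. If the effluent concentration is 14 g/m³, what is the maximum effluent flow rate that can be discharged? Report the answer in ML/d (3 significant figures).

28 µg/L = 0.028 mg/L.
Mass balance at complete mixing: C_std·(Q_w + Q_r) = Q_w·C_e + Q_r·C_b.
Rearranging, Q_w = Q_r·(C_std − C_b)/(C_e − C_std) = 28·(0.115 − 0.028) / (14 − 0.115) = 0.1754 m³/s.
= 15.16 ML/d.

15.2 ML/d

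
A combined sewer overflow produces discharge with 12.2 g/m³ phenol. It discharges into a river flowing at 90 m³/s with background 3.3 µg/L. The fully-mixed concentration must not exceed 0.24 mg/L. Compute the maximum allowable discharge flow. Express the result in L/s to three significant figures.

3.3 µg/L = 0.0033 mg/L.
Mass balance at complete mixing: C_std·(Q_w + Q_r) = Q_w·C_e + Q_r·C_b.
Rearranging, Q_w = Q_r·(C_std − C_b)/(C_e − C_std) = 90·(0.24 − 0.0033) / (12.2 − 0.24) = 1.781 m³/s.
= 1781 L/s.

1780 L/s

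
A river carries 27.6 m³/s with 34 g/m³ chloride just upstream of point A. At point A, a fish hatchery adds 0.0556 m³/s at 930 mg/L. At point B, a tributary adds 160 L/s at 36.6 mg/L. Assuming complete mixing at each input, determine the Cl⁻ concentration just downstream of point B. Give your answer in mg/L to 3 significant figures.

35.8 mg/L

After input A: C = (27.6·34 + 0.0556·930) / 27.66 = 35.8 mg/L.
160 L/s = 0.16 m³/s.
After input B: C = (27.66·35.8 + 0.16·36.6) / 27.82 = 35.81 mg/L.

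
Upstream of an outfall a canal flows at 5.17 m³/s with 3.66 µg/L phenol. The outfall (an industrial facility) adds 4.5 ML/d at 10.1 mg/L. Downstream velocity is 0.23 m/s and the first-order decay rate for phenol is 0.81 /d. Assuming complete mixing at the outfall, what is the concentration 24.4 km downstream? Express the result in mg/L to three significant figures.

0.0386 mg/L

4.5 ML/d = 0.05208 m³/s.
3.66 µg/L = 0.00366 mg/L.
After complete mixing, C₀ = (0.05208·10.1 + 5.17·0.00366) / 5.222 = 0.1044 mg/L.
Travel time t = 2.44e+04 m / 0.23 m/s = 1.061e+05 s = 1.228 d.
C = 0.1044·exp(−0.81·1.228) = 0.1044·0.3699 = 0.0386 mg/L.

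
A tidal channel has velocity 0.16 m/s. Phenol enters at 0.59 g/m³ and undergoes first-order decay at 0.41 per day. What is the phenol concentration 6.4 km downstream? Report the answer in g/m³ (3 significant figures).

Travel time t = 6.4 km / 0.16 m/s = 6400/0.16 = 4e+04 s = 0.463 d.
First-order decay: C = 0.59·exp(−0.41·0.463) = 0.59·0.8271 = 0.488 g/m³.

0.488 g/m³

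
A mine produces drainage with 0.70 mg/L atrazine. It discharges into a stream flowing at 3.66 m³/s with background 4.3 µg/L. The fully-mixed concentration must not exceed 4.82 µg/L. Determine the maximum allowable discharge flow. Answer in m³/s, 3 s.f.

4.3 µg/L = 0.0043 mg/L.
4.82 µg/L = 0.00482 mg/L.
Mass balance at complete mixing: C_std·(Q_w + Q_r) = Q_w·C_e + Q_r·C_b.
Rearranging, Q_w = Q_r·(C_std − C_b)/(C_e − C_std) = 3.66·(0.00482 − 0.0043) / (0.7 − 0.00482) = 0.002738 m³/s.

0.00274 m³/s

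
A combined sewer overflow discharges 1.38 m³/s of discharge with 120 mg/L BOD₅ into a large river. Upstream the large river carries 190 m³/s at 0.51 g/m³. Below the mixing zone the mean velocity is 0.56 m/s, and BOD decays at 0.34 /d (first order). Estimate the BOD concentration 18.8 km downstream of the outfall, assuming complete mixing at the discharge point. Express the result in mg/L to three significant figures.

1.20 mg/L

After complete mixing, C₀ = (1.38·120 + 190·0.51) / 191.4 = 1.372 mg/L.
Travel time t = 1.88e+04 m / 0.56 m/s = 3.357e+04 s = 0.3886 d.
C = 1.372·exp(−0.34·0.3886) = 1.372·0.8762 = 1.202 mg/L.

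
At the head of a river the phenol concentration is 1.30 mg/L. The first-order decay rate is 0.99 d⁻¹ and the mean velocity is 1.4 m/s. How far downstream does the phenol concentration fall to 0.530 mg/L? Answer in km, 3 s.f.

110 km

From C = C₀·e^(−kt), t = ln(C₀/C)/k = ln(1.30/0.530)/0.99 = 0.8972/0.99 = 0.9063 d.
Distance = v·t = 1.4 m/s × 7.83e+04 s = 1.096e+05 m = 109.6 km.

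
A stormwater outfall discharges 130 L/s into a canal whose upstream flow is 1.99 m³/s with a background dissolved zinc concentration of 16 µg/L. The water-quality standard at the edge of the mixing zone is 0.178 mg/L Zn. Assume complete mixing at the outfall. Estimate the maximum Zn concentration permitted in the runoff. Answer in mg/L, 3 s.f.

130 L/s = 0.13 m³/s.
16 µg/L = 0.016 mg/L.
Mass balance: 0.178·2.12 = 0.13·Cₑ + 1.99·0.016.
Cₑ = (0.3774 − 0.03184) / 0.13 = 2.658 mg/L.

2.66 mg/L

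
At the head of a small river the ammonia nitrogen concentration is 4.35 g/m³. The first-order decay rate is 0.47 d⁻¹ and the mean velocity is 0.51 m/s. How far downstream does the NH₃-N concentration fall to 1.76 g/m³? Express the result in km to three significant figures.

84.8 km

From C = C₀·e^(−kt), t = ln(C₀/C)/k = ln(4.35/1.76)/0.47 = 0.9049/0.47 = 1.925 d.
Distance = v·t = 0.51 m/s × 1.663e+05 s = 8.483e+04 m = 84.83 km.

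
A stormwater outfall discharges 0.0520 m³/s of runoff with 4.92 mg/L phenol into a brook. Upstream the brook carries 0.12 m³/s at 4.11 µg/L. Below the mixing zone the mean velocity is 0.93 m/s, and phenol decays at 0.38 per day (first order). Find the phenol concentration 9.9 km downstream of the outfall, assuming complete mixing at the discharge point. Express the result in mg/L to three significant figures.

4.11 µg/L = 0.00411 mg/L.
After complete mixing, C₀ = (0.052·4.92 + 0.12·0.00411) / 0.172 = 1.49 mg/L.
Travel time t = 9900 m / 0.93 m/s = 1.065e+04 s = 0.1232 d.
C = 1.49·exp(−0.38·0.1232) = 1.49·0.9543 = 1.422 mg/L.

1.42 mg/L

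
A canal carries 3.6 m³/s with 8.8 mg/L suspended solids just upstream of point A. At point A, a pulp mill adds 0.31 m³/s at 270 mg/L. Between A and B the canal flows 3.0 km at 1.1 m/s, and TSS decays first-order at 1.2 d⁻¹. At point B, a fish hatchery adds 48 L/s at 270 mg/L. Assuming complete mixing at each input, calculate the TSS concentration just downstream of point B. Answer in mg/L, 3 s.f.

After input A: C = (3.6·8.8 + 0.31·270) / 3.91 = 29.51 mg/L.
Over the 3.0 km reach to input B (t = 2727 s = 0.03157 d), decay gives C = 29.51·exp(−1.2·0.03157) = 28.41 mg/L.
48 L/s = 0.048 m³/s.
After input B: C = (3.91·28.41 + 0.048·270) / 3.958 = 31.34 mg/L.

31.3 mg/L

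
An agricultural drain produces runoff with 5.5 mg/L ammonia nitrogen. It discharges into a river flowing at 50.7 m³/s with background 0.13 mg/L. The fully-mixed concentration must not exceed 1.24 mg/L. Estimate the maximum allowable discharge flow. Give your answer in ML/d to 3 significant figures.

Mass balance at complete mixing: C_std·(Q_w + Q_r) = Q_w·C_e + Q_r·C_b.
Rearranging, Q_w = Q_r·(C_std − C_b)/(C_e − C_std) = 50.7·(1.24 − 0.13) / (5.5 − 1.24) = 13.21 m³/s.
= 1141 ML/d.

1140 ML/d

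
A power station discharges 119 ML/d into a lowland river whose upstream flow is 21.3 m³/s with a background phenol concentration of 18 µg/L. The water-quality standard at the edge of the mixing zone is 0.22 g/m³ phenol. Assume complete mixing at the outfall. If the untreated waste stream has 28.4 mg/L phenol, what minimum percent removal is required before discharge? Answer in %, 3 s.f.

88.2 %

119 ML/d = 1.377 m³/s.
18 µg/L = 0.018 mg/L.
Mass balance: 0.22·22.68 = 1.377·Cₑ + 21.3·0.018.
Cₑ = (4.989 − 0.3834) / 1.377 = 3.344 mg/L.
Required removal = 1 − 3.344/28.4 = 88.23 %.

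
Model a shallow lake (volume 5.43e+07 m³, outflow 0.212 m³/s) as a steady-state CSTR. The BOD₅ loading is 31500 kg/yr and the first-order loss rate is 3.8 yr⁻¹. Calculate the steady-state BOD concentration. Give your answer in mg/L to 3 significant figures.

Outflow Q = 0.212 m³/s × 3.156e+07 s/yr = 6.69e+06 m³/yr.
Steady-state CSTR mass balance: W = Q·C + k·V·C, so C = W/(Q + kV).
Q + kV = 6.69e+06 + 3.8·5.43e+07 = 2.13e+08 m³/yr.
C = 31500/2.13e+08 = 0.0001479 kg/m³ = 0.1479 mg/L.

0.148 mg/L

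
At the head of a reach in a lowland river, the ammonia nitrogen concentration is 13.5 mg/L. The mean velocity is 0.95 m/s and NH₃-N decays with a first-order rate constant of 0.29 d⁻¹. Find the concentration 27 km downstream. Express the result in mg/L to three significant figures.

12.3 mg/L

Travel time t = 27 km / 0.95 m/s = 2.7e+04/0.95 = 2.842e+04 s = 0.3289 d.
First-order decay: C = 13.5·exp(−0.29·0.3289) = 13.5·0.909 = 12.27 mg/L.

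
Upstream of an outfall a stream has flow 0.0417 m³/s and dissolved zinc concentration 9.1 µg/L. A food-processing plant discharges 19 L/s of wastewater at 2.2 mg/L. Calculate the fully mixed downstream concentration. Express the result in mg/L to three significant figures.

19 L/s = 0.019 m³/s.
9.1 µg/L = 0.0091 mg/L.
Flow-weighted mixing gives C = (0.019·2.2 + 0.0417·0.0091) / (0.019 + 0.0417) = 0.04218/0.0607 = 0.6949 mg/L.

0.695 mg/L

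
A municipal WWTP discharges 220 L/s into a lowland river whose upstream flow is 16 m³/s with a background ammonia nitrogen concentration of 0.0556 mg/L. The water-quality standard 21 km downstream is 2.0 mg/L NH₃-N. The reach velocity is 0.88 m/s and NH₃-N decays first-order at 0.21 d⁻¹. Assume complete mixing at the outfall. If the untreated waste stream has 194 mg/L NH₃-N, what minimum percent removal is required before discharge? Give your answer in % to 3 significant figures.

21.5 %

220 L/s = 0.22 m³/s.
Travel time to the compliance point: t = 2.1e+04/0.88 = 2.386e+04 s = 0.2762 d; decay factor exp(−0.21·0.2762) = 0.9436.
So the concentration just after mixing may be at most 2/0.9436 = 2.119 mg/L.
Mass balance: 2.119·16.22 = 0.22·Cₑ + 16·0.0556.
Cₑ = (34.38 − 0.8896) / 0.22 = 152.2 mg/L.
Required removal = 1 − 152.2/194 = 21.54 %.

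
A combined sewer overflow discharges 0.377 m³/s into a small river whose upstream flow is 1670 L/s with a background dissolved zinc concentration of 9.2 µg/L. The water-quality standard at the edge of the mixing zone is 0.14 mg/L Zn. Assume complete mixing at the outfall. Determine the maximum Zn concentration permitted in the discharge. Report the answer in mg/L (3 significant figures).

1670 L/s = 1.67 m³/s.
9.2 µg/L = 0.0092 mg/L.
Mass balance: 0.14·2.047 = 0.377·Cₑ + 1.67·0.0092.
Cₑ = (0.2866 − 0.01536) / 0.377 = 0.7194 mg/L.

0.719 mg/L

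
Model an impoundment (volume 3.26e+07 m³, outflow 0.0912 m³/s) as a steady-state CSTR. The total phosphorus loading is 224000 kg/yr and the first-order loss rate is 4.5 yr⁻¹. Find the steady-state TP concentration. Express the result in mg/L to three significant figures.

1.50 mg/L

Outflow Q = 0.0912 m³/s × 3.156e+07 s/yr = 2.878e+06 m³/yr.
Steady-state CSTR mass balance: W = Q·C + k·V·C, so C = W/(Q + kV).
Q + kV = 2.878e+06 + 4.5·3.26e+07 = 1.496e+08 m³/yr.
C = 224000/1.496e+08 = 0.001498 kg/m³ = 1.498 mg/L.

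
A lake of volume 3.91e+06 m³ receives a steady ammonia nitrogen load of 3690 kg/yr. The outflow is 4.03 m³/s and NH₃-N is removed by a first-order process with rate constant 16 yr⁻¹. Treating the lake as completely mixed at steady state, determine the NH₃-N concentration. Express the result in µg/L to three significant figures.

19.4 µg/L

Outflow Q = 4.03 m³/s × 3.156e+07 s/yr = 1.272e+08 m³/yr.
Steady-state CSTR mass balance: W = Q·C + k·V·C, so C = W/(Q + kV).
Q + kV = 1.272e+08 + 16·3.91e+06 = 1.897e+08 m³/yr.
C = 3690/1.897e+08 = 1.945e-05 kg/m³ = 0.01945 mg/L = 19.45 µg/L.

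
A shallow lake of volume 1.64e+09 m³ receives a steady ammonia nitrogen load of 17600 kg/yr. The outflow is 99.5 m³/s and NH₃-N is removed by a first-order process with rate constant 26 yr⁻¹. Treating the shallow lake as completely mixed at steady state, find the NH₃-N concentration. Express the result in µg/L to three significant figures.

0.384 µg/L

Outflow Q = 99.5 m³/s × 3.156e+07 s/yr = 3.14e+09 m³/yr.
Steady-state CSTR mass balance: W = Q·C + k·V·C, so C = W/(Q + kV).
Q + kV = 3.14e+09 + 26·1.64e+09 = 4.578e+10 m³/yr.
C = 17600/4.578e+10 = 3.844e-07 kg/m³ = 0.0003844 mg/L = 0.3844 µg/L.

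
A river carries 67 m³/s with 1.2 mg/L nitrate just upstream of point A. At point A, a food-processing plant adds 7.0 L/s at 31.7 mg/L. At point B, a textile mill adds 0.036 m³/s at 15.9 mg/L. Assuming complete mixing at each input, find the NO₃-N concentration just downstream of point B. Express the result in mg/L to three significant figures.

7.0 L/s = 0.007 m³/s.
After input A: C = (67·1.2 + 0.007·31.7) / 67.01 = 1.203 mg/L.
After input B: C = (67.01·1.203 + 0.036·15.9) / 67.04 = 1.211 mg/L.

1.21 mg/L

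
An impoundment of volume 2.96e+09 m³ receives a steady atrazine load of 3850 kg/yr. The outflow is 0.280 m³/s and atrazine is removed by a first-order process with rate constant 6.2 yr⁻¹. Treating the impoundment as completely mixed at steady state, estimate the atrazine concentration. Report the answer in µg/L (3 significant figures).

0.210 µg/L

Outflow Q = 0.280 m³/s × 3.156e+07 s/yr = 8.836e+06 m³/yr.
Steady-state CSTR mass balance: W = Q·C + k·V·C, so C = W/(Q + kV).
Q + kV = 8.836e+06 + 6.2·2.96e+09 = 1.836e+10 m³/yr.
C = 3850/1.836e+10 = 2.097e-07 kg/m³ = 0.0002097 mg/L = 0.2097 µg/L.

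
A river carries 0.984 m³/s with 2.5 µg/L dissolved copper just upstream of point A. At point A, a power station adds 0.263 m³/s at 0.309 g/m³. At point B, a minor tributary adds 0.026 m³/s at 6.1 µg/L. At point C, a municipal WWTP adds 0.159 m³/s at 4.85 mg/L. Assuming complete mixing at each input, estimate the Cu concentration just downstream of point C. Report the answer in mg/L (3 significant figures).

0.597 mg/L

2.5 µg/L = 0.0025 mg/L.
After input A: C = (0.984·0.0025 + 0.263·0.309) / 1.247 = 0.06714 mg/L.
6.1 µg/L = 0.0061 mg/L.
After input B: C = (1.247·0.06714 + 0.026·0.0061) / 1.273 = 0.0659 mg/L.
After input C: C = (1.273·0.0659 + 0.159·4.85) / 1.432 = 0.5971 mg/L.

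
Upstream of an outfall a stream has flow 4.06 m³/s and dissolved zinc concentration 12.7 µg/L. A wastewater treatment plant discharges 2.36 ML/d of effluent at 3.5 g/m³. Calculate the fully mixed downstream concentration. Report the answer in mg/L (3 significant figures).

2.36 ML/d = 0.02731 m³/s.
12.7 µg/L = 0.0127 mg/L.
Flow-weighted mixing gives C = (0.02731·3.5 + 4.06·0.0127) / (0.02731 + 4.06) = 0.1472/4.087 = 0.03601 mg/L.

0.0360 mg/L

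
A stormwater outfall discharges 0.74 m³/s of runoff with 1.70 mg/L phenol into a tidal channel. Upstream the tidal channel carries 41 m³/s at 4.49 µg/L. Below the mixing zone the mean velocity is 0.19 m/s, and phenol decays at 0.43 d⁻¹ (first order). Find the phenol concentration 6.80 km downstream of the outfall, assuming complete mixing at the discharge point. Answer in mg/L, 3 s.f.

4.49 µg/L = 0.00449 mg/L.
After complete mixing, C₀ = (0.74·1.7 + 41·0.00449) / 41.74 = 0.03455 mg/L.
Travel time t = 6800 m / 0.19 m/s = 3.579e+04 s = 0.4142 d.
C = 0.03455·exp(−0.43·0.4142) = 0.03455·0.8368 = 0.02891 mg/L.

0.0289 mg/L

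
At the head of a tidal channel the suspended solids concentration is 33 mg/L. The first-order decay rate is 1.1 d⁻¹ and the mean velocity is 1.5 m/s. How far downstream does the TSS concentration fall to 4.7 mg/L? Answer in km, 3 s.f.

From C = C₀·e^(−kt), t = ln(C₀/C)/k = ln(33/4.7)/1.1 = 1.949/1.1 = 1.772 d.
Distance = v·t = 1.5 m/s × 1.531e+05 s = 2.296e+05 m = 229.6 km.

230 km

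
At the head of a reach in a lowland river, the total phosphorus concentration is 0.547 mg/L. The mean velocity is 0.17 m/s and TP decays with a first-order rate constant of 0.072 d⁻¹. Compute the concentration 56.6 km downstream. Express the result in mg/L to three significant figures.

0.414 mg/L

Travel time t = 56.6 km / 0.17 m/s = 5.66e+04/0.17 = 3.329e+05 s = 3.853 d.
First-order decay: C = 0.547·exp(−0.072·3.853) = 0.547·0.7577 = 0.4145 mg/L.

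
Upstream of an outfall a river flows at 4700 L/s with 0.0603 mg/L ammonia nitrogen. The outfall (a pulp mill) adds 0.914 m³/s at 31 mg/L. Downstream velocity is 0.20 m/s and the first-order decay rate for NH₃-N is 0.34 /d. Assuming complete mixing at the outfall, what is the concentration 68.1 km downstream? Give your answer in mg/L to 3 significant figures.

4700 L/s = 4.7 m³/s.
After complete mixing, C₀ = (0.914·31 + 4.7·0.0603) / 5.614 = 5.098 mg/L.
Travel time t = 6.81e+04 m / 0.20 m/s = 3.405e+05 s = 3.941 d.
C = 5.098·exp(−0.34·3.941) = 5.098·0.2619 = 1.335 mg/L.

1.33 mg/L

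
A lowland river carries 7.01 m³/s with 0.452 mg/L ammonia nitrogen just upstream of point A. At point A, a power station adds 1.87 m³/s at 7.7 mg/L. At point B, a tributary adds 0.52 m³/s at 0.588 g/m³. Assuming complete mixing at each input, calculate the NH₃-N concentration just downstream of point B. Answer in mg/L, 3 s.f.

After input A: C = (7.01·0.452 + 1.87·7.7) / 8.88 = 1.978 mg/L.
After input B: C = (8.88·1.978 + 0.52·0.588) / 9.4 = 1.901 mg/L.

1.90 mg/L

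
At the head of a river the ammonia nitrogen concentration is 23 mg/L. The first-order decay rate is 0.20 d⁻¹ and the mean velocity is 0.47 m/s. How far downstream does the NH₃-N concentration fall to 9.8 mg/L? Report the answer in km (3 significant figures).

173 km

From C = C₀·e^(−kt), t = ln(C₀/C)/k = ln(23/9.8)/0.20 = 0.8531/0.20 = 4.266 d.
Distance = v·t = 0.47 m/s × 3.685e+05 s = 1.732e+05 m = 173.2 km.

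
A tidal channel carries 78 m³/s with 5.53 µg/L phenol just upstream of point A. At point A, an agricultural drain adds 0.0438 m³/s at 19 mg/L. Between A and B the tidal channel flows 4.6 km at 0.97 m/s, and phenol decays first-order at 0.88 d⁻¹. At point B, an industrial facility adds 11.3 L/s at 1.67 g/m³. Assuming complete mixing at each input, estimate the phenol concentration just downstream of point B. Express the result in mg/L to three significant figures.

0.0157 mg/L

5.53 µg/L = 0.00553 mg/L.
After input A: C = (78·0.00553 + 0.0438·19) / 78.04 = 0.01619 mg/L.
Over the 4.6 km reach to input B (t = 4742 s = 0.05489 d), decay gives C = 0.01619·exp(−0.88·0.05489) = 0.01543 mg/L.
11.3 L/s = 0.0113 m³/s.
After input B: C = (78.04·0.01543 + 0.0113·1.67) / 78.06 = 0.01567 mg/L.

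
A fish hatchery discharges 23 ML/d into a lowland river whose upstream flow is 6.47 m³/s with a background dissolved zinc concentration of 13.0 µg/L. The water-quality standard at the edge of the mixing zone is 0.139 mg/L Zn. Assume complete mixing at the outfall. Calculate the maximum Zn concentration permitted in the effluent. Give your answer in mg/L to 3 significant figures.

23 ML/d = 0.2662 m³/s.
13.0 µg/L = 0.013 mg/L.
Mass balance: 0.139·6.736 = 0.2662·Cₑ + 6.47·0.013.
Cₑ = (0.9363 − 0.08411) / 0.2662 = 3.201 mg/L.

3.20 mg/L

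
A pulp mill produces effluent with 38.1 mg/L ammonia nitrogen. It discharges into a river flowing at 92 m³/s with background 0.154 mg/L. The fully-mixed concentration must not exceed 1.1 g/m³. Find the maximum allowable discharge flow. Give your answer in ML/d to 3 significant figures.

203 ML/d

Mass balance at complete mixing: C_std·(Q_w + Q_r) = Q_w·C_e + Q_r·C_b.
Rearranging, Q_w = Q_r·(C_std − C_b)/(C_e − C_std) = 92·(1.1 − 0.154) / (38.1 − 1.1) = 2.352 m³/s.
= 203.2 ML/d.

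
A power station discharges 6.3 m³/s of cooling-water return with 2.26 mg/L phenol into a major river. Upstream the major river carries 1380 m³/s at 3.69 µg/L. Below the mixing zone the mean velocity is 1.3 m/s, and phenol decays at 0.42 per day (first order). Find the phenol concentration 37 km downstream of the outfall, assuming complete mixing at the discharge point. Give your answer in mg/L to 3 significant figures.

0.0121 mg/L

3.69 µg/L = 0.00369 mg/L.
After complete mixing, C₀ = (6.3·2.26 + 1380·0.00369) / 1386 = 0.01394 mg/L.
Travel time t = 3.7e+04 m / 1.3 m/s = 2.846e+04 s = 0.3294 d.
C = 0.01394·exp(−0.42·0.3294) = 0.01394·0.8708 = 0.01214 mg/L.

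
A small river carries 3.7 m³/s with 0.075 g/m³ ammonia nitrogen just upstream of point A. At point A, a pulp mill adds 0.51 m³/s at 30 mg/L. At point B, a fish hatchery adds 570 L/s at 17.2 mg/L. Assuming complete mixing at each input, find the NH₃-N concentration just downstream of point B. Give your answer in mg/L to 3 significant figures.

After input A: C = (3.7·0.075 + 0.51·30) / 4.21 = 3.7 mg/L.
570 L/s = 0.57 m³/s.
After input B: C = (4.21·3.7 + 0.57·17.2) / 4.78 = 5.31 mg/L.

5.31 mg/L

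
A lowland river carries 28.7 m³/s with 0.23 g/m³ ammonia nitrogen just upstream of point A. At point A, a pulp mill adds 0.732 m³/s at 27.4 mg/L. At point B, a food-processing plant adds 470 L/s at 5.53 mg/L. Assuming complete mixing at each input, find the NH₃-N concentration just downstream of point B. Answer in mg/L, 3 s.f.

0.978 mg/L

After input A: C = (28.7·0.23 + 0.732·27.4) / 29.43 = 0.9057 mg/L.
470 L/s = 0.47 m³/s.
After input B: C = (29.43·0.9057 + 0.47·5.53) / 29.9 = 0.9784 mg/L.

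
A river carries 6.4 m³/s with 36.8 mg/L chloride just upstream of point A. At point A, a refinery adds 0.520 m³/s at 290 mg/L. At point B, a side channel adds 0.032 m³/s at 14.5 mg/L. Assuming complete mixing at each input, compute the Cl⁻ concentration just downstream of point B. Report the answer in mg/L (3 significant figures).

After input A: C = (6.4·36.8 + 0.52·290) / 6.92 = 55.83 mg/L.
After input B: C = (6.92·55.83 + 0.032·14.5) / 6.952 = 55.64 mg/L.

55.6 mg/L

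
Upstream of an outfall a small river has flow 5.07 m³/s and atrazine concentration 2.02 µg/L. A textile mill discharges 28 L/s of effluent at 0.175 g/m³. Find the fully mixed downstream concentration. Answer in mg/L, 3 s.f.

0.00297 mg/L

28 L/s = 0.028 m³/s.
2.02 µg/L = 0.00202 mg/L.
Conservation of mass across the mixing zone: C = (0.028·0.175 + 5.07·0.00202) / (0.028 + 5.07) = 0.01514/5.098 = 0.00297 mg/L.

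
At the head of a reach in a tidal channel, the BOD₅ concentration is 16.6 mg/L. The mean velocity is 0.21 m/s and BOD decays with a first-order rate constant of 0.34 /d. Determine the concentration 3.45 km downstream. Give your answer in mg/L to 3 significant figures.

Travel time t = 3.45 km / 0.21 m/s = 3450/0.21 = 1.643e+04 s = 0.1901 d.
First-order decay: C = 16.6·exp(−0.34·0.1901) = 16.6·0.9374 = 15.56 mg/L.

15.6 mg/L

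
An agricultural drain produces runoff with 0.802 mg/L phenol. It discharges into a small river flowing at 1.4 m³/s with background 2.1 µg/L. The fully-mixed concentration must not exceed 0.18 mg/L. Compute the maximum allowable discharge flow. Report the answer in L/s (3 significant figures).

400 L/s

2.1 µg/L = 0.0021 mg/L.
Mass balance at complete mixing: C_std·(Q_w + Q_r) = Q_w·C_e + Q_r·C_b.
Rearranging, Q_w = Q_r·(C_std − C_b)/(C_e − C_std) = 1.4·(0.18 − 0.0021) / (0.802 − 0.18) = 0.4004 m³/s.
= 400.4 L/s.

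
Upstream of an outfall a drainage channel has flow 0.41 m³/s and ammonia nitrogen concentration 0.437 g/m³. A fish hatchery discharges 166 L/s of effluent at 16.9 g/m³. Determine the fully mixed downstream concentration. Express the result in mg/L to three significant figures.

5.18 mg/L

166 L/s = 0.166 m³/s.
Conservation of mass across the mixing zone: C = (0.166·16.9 + 0.41·0.437) / (0.166 + 0.41) = 2.985/0.576 = 5.182 mg/L.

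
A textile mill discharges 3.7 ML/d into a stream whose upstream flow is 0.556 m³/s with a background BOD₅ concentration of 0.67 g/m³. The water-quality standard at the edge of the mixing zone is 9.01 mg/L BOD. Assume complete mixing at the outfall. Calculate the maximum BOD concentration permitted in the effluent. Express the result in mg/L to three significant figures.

3.7 ML/d = 0.04282 m³/s.
Mass balance: 9.01·0.5988 = 0.04282·Cₑ + 0.556·0.67.
Cₑ = (5.395 − 0.3725) / 0.04282 = 117.3 mg/L.

117 mg/L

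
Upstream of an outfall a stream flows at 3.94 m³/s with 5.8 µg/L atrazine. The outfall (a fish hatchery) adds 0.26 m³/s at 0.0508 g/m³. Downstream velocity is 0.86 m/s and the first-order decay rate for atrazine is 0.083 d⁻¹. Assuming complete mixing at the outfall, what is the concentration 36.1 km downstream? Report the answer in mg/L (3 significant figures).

0.00825 mg/L

5.8 µg/L = 0.0058 mg/L.
After complete mixing, C₀ = (0.26·0.0508 + 3.94·0.0058) / 4.2 = 0.008586 mg/L.
Travel time t = 3.61e+04 m / 0.86 m/s = 4.198e+04 s = 0.4858 d.
C = 0.008586·exp(−0.083·0.4858) = 0.008586·0.9605 = 0.008246 mg/L.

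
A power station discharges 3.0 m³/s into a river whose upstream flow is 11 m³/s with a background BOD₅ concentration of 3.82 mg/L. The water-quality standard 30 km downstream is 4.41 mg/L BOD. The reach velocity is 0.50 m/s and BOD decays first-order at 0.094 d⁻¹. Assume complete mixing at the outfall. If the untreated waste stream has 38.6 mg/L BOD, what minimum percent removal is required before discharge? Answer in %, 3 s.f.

79.4 %

Travel time to the compliance point: t = 3e+04/0.50 = 6e+04 s = 0.6944 d; decay factor exp(−0.094·0.6944) = 0.9368.
So the concentration just after mixing may be at most 4.41/0.9368 = 4.707 mg/L.
Mass balance: 4.707·14 = 3·Cₑ + 11·3.82.
Cₑ = (65.9 − 42.02) / 3 = 7.962 mg/L.
Required removal = 1 − 7.962/38.6 = 79.37 %.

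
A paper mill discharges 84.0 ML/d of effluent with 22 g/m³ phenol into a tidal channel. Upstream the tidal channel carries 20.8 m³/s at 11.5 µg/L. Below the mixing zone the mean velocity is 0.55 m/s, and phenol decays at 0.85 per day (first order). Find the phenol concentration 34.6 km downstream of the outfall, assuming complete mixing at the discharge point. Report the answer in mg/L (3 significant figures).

84.0 ML/d = 0.9722 m³/s.
11.5 µg/L = 0.0115 mg/L.
After complete mixing, C₀ = (0.9722·22 + 20.8·0.0115) / 21.77 = 0.9934 mg/L.
Travel time t = 3.46e+04 m / 0.55 m/s = 6.291e+04 s = 0.7281 d.
C = 0.9934·exp(−0.85·0.7281) = 0.9934·0.5385 = 0.535 mg/L.

0.535 mg/L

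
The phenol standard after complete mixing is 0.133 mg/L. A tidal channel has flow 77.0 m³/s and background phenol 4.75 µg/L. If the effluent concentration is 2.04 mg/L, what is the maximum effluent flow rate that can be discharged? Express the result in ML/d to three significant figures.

4.75 µg/L = 0.00475 mg/L.
Mass balance at complete mixing: C_std·(Q_w + Q_r) = Q_w·C_e + Q_r·C_b.
Rearranging, Q_w = Q_r·(C_std − C_b)/(C_e − C_std) = 77.0·(0.133 − 0.00475) / (2.04 − 0.133) = 5.178 m³/s.
= 447.4 ML/d.

447 ML/d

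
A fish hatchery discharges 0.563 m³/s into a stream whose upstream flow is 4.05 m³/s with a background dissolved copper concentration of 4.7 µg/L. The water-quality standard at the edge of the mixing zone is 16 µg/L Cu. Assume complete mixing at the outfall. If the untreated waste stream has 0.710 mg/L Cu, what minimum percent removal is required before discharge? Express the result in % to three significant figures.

4.7 µg/L = 0.0047 mg/L.
16 µg/L = 0.016 mg/L.
Mass balance: 0.016·4.613 = 0.563·Cₑ + 4.05·0.0047.
Cₑ = (0.07381 − 0.01903) / 0.563 = 0.09729 mg/L.
Required removal = 1 − 0.09729/0.710 = 86.3 %.

86.3 %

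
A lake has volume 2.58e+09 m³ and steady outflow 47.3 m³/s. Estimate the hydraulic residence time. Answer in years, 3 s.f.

Q = 47.3 m³/s × 3.156e+07 s/yr = 1.493e+09 m³/yr.
Hydraulic residence time τ = V/Q = 2.58e+09/1.493e+09 = 1.728 yr.

1.73 yr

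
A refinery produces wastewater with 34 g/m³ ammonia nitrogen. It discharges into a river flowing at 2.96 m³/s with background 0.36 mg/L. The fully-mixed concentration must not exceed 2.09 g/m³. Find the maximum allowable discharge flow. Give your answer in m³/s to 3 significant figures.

0.160 m³/s

Mass balance at complete mixing: C_std·(Q_w + Q_r) = Q_w·C_e + Q_r·C_b.
Rearranging, Q_w = Q_r·(C_std − C_b)/(C_e − C_std) = 2.96·(2.09 − 0.36) / (34 − 2.09) = 0.1605 m³/s.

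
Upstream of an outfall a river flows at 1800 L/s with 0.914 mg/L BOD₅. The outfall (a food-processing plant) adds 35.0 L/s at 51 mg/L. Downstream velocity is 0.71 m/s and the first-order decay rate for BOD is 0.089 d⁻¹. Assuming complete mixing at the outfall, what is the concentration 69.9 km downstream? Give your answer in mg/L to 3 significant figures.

1.69 mg/L

35.0 L/s = 0.035 m³/s.
1800 L/s = 1.8 m³/s.
After complete mixing, C₀ = (0.035·51 + 1.8·0.914) / 1.835 = 1.869 mg/L.
Travel time t = 6.99e+04 m / 0.71 m/s = 9.845e+04 s = 1.139 d.
C = 1.869·exp(−0.089·1.139) = 1.869·0.9036 = 1.689 mg/L.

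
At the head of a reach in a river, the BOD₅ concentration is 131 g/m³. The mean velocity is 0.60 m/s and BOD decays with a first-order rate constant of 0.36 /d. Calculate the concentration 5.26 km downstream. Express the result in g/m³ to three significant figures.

Travel time t = 5.26 km / 0.60 m/s = 5260/0.60 = 8767 s = 0.1015 d.
First-order decay: C = 131·exp(−0.36·0.1015) = 131·0.9641 = 126.3 g/m³.

126 g/m³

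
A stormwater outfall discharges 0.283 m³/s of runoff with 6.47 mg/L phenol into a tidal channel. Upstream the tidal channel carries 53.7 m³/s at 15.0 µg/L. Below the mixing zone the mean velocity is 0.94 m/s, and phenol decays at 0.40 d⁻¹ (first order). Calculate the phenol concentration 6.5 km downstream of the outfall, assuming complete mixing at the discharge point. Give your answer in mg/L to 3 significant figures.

0.0473 mg/L

15.0 µg/L = 0.015 mg/L.
After complete mixing, C₀ = (0.283·6.47 + 53.7·0.015) / 53.98 = 0.04884 mg/L.
Travel time t = 6500 m / 0.94 m/s = 6915 s = 0.08003 d.
C = 0.04884·exp(−0.40·0.08003) = 0.04884·0.9685 = 0.0473 mg/L.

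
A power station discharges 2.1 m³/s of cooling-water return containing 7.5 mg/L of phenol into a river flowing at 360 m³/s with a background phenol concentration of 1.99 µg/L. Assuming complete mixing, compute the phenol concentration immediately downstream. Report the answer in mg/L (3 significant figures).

1.99 µg/L = 0.00199 mg/L.
Conservation of mass across the mixing zone: C = (2.1·7.5 + 360·0.00199) / (2.1 + 360) = 16.47/362.1 = 0.04547 mg/L.

0.0455 mg/L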